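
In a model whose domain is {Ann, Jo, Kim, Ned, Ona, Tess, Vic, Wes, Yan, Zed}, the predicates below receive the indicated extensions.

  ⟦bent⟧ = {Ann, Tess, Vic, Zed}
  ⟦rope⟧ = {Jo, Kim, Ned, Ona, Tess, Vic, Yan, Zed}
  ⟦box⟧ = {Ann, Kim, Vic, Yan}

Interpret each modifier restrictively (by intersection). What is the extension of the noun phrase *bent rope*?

⟦rope⟧ = {Jo, Kim, Ned, Ona, Tess, Vic, Yan, Zed}
… ∩ ⟦bent⟧ = {Jo, Kim, Ned, Ona, Tess, Vic, Yan, Zed} ∩ {Ann, Tess, Vic, Zed} = {Tess, Vic, Zed}
So ⟦bent rope⟧ = {Tess, Vic, Zed}.

{Tess, Vic, Zed}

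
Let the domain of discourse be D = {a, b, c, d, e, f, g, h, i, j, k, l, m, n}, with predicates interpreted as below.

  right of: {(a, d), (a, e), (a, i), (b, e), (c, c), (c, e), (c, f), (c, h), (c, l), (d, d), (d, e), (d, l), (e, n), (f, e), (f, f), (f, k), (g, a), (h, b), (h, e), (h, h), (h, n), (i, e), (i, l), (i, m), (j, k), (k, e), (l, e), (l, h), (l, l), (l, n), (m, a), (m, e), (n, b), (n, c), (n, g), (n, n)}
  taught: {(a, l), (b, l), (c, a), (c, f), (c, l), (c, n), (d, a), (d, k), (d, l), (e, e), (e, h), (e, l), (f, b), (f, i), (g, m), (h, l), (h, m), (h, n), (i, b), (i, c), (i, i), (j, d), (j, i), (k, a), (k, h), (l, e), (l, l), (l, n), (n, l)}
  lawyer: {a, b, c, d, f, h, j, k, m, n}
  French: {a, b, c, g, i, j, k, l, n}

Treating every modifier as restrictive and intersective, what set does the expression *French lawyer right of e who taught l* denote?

⟦right of e⟧ = {x : ⟨x, e⟩ ∈ ⟦right of⟧} = {a, b, c, d, f, h, i, k, l, m}
⟦who taught l⟧ = {x : ⟨x, l⟩ ∈ ⟦taught⟧} = {a, b, c, d, e, h, l, n}
⟦lawyer⟧ = {a, b, c, d, f, h, j, k, m, n}
… ∩ ⟦right of e⟧ = {a, b, c, d, f, h, j, k, m, n} ∩ {a, b, c, d, f, h, i, k, l, m} = {a, b, c, d, f, h, k, m}
… ∩ ⟦who taught l⟧ = {a, b, c, d, f, h, k, m} ∩ {a, b, c, d, e, h, l, n} = {a, b, c, d, h}
… ∩ ⟦French⟧ = {a, b, c, d, h} ∩ {a, b, c, g, i, j, k, l, n} = {a, b, c}
So ⟦French lawyer right of e who taught l⟧ = {a, b, c}.

{a, b, c}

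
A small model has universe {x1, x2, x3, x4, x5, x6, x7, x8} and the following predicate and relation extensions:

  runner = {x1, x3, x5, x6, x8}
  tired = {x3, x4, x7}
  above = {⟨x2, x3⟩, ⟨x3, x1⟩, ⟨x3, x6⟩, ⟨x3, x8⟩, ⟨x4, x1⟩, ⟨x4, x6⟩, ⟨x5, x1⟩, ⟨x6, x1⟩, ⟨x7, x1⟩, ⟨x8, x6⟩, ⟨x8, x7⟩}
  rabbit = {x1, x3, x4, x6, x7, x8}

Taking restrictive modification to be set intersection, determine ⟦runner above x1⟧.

{x3, x5, x6}

⟦above x1⟧ = {x : ⟨x, x1⟩ ∈ ⟦above⟧} = {x3, x4, x5, x6, x7}
⟦runner⟧ = {x1, x3, x5, x6, x8}
… ∩ ⟦above x1⟧ = {x1, x3, x5, x6, x8} ∩ {x3, x4, x5, x6, x7} = {x3, x5, x6}
So ⟦runner above x1⟧ = {x3, x5, x6}.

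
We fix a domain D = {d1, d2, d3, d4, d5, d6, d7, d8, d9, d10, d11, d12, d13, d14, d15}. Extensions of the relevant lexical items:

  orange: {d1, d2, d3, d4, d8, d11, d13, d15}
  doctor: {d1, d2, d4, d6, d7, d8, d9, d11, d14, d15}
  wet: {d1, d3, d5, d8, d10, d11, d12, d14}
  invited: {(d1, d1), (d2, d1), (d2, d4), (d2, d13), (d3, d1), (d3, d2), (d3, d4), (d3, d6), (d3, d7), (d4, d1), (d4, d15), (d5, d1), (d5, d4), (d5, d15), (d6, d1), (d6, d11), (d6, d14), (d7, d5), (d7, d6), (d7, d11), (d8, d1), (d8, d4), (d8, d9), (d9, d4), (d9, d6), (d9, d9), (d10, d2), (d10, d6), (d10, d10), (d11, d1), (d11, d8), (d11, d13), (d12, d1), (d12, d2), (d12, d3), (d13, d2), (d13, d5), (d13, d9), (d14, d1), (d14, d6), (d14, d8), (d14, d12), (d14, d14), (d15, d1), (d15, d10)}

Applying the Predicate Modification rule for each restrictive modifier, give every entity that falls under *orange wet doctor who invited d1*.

{d1, d8, d11}

⟦who invited d1⟧ = {x : ⟨x, d1⟩ ∈ ⟦invited⟧} = {d1, d2, d3, d4, d5, d6, d8, d11, d12, d14, d15}
⟦doctor⟧ = {d1, d2, d4, d6, d7, d8, d9, d11, d14, d15}
… ∩ ⟦who invited d1⟧ = {d1, d2, d4, d6, d7, d8, d9, d11, d14, d15} ∩ {d1, d2, d3, d4, d5, d6, d8, d11, d12, d14, d15} = {d1, d2, d4, d6, d8, d11, d14, d15}
… ∩ ⟦orange⟧ = {d1, d2, d4, d6, d8, d11, d14, d15} ∩ {d1, d2, d3, d4, d8, d11, d13, d15} = {d1, d2, d4, d8, d11, d15}
… ∩ ⟦wet⟧ = {d1, d2, d4, d8, d11, d15} ∩ {d1, d3, d5, d8, d10, d11, d12, d14} = {d1, d8, d11}
So ⟦orange wet doctor who invited d1⟧ = {d1, d8, d11}.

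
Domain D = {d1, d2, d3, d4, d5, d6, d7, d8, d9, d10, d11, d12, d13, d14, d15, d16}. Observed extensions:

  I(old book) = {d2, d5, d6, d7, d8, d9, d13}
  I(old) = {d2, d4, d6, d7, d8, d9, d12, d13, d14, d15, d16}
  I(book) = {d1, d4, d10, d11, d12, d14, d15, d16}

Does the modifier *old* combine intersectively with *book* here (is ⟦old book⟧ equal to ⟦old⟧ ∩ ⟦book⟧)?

no

⟦old⟧ ∩ ⟦book⟧ = {d2, d4, d6, d7, d8, d9, d12, d13, d14, d15, d16} ∩ {d1, d4, d10, d11, d12, d14, d15, d16} = {d4, d12, d14, d15, d16}
Observed ⟦old book⟧ = {d2, d5, d6, d7, d8, d9, d13}.
These differ, so the modifier is not intersective in this model.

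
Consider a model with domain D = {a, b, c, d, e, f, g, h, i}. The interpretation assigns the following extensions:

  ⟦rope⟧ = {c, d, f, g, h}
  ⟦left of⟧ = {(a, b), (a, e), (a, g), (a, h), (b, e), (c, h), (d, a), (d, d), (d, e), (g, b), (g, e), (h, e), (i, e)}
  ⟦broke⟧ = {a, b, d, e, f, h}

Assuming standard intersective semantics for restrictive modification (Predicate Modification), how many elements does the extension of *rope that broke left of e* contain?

2

⟦that broke⟧ = ⟦broke⟧ = {a, b, d, e, f, h}
⟦left of e⟧ = {x : ⟨x, e⟩ ∈ ⟦left of⟧} = {a, b, d, g, h, i}
⟦rope⟧ = {c, d, f, g, h}
… ∩ ⟦that broke⟧ = {c, d, f, g, h} ∩ {a, b, d, e, f, h} = {d, f, h}
… ∩ ⟦left of e⟧ = {d, f, h} ∩ {a, b, d, g, h, i} = {d, h}
⟦rope that broke left of e⟧ = {d, h}, so the cardinality is 2.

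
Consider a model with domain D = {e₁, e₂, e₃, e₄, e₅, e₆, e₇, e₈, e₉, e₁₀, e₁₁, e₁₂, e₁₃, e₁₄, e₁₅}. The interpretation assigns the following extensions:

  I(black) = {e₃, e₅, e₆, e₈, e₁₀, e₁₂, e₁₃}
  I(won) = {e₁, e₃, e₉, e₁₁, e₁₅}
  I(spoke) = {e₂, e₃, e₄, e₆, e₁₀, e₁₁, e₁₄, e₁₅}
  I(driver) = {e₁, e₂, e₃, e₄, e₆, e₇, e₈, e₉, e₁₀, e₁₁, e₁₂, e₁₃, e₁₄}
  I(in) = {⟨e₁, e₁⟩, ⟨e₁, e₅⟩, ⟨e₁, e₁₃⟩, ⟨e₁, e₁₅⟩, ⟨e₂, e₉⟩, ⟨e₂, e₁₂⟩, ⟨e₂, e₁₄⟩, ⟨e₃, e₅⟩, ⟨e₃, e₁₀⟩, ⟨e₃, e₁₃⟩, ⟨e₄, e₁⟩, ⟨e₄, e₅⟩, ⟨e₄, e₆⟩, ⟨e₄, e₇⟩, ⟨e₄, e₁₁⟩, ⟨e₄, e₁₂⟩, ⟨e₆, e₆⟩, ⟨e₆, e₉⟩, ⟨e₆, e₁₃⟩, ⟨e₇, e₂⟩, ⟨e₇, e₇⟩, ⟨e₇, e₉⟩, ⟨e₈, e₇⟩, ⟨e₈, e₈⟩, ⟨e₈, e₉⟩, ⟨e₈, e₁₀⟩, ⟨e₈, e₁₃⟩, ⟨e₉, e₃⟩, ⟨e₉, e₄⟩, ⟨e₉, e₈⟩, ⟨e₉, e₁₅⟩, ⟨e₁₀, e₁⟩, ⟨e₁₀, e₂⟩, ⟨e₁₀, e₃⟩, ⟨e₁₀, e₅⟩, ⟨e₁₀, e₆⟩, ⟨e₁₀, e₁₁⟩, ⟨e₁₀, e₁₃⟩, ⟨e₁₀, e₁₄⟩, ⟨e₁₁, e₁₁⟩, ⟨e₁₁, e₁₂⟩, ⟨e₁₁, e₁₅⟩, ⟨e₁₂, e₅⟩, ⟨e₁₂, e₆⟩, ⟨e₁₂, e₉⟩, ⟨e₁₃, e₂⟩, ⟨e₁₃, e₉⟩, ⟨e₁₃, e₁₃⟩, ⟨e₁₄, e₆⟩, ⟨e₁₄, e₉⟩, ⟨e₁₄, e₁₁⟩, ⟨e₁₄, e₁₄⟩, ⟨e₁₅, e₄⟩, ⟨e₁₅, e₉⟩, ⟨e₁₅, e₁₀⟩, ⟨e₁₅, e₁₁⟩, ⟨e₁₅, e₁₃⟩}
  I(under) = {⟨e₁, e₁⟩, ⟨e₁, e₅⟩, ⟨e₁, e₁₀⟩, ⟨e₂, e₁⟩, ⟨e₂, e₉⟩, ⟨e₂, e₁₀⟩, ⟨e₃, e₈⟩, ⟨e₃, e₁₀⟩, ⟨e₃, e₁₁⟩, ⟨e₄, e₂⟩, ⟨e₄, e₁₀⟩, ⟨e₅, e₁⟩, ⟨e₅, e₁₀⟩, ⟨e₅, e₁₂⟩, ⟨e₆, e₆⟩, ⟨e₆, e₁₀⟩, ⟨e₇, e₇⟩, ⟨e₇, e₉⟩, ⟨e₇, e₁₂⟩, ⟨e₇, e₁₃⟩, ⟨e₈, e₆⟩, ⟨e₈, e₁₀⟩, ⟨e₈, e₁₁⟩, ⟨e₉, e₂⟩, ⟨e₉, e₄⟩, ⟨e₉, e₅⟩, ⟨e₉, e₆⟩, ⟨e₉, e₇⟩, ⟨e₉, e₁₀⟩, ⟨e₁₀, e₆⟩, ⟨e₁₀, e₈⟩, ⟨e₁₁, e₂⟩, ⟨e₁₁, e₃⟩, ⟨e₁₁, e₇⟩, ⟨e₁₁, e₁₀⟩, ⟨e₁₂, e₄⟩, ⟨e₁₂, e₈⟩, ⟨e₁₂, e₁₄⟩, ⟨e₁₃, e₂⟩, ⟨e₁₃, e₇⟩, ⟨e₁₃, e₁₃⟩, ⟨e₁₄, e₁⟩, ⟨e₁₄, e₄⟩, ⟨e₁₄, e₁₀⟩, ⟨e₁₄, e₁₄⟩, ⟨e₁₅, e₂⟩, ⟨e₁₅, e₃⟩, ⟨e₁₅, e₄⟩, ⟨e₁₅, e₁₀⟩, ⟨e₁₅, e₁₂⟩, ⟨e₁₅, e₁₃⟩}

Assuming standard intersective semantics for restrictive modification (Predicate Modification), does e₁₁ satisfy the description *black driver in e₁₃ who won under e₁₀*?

⟦in e₁₃⟧ = {x : ⟨x, e₁₃⟩ ∈ ⟦in⟧} = {e₁, e₃, e₆, e₈, e₁₀, e₁₃, e₁₅}
⟦who won⟧ = ⟦won⟧ = {e₁, e₃, e₉, e₁₁, e₁₅}
⟦under e₁₀⟧ = {x : ⟨x, e₁₀⟩ ∈ ⟦under⟧} = {e₁, e₂, e₃, e₄, e₅, e₆, e₈, e₉, e₁₁, e₁₄, e₁₅}
⟦driver⟧ = {e₁, e₂, e₃, e₄, e₆, e₇, e₈, e₉, e₁₀, e₁₁, e₁₂, e₁₃, e₁₄}
… ∩ ⟦in e₁₃⟧ = {e₁, e₂, e₃, e₄, e₆, e₇, e₈, e₉, e₁₀, e₁₁, e₁₂, e₁₃, e₁₄} ∩ {e₁, e₃, e₆, e₈, e₁₀, e₁₃, e₁₅} = {e₁, e₃, e₆, e₈, e₁₀, e₁₃}
… ∩ ⟦who won⟧ = {e₁, e₃, e₆, e₈, e₁₀, e₁₃} ∩ {e₁, e₃, e₉, e₁₁, e₁₅} = {e₁, e₃}
… ∩ ⟦under e₁₀⟧ = {e₁, e₃} ∩ {e₁, e₂, e₃, e₄, e₅, e₆, e₈, e₉, e₁₁, e₁₄, e₁₅} = {e₁, e₃}
… ∩ ⟦black⟧ = {e₁, e₃} ∩ {e₃, e₅, e₆, e₈, e₁₀, e₁₂, e₁₃} = {e₃}
⟦black driver in e₁₃ who won under e₁₀⟧ = {e₃}; e₁₁ ∉ this set.

no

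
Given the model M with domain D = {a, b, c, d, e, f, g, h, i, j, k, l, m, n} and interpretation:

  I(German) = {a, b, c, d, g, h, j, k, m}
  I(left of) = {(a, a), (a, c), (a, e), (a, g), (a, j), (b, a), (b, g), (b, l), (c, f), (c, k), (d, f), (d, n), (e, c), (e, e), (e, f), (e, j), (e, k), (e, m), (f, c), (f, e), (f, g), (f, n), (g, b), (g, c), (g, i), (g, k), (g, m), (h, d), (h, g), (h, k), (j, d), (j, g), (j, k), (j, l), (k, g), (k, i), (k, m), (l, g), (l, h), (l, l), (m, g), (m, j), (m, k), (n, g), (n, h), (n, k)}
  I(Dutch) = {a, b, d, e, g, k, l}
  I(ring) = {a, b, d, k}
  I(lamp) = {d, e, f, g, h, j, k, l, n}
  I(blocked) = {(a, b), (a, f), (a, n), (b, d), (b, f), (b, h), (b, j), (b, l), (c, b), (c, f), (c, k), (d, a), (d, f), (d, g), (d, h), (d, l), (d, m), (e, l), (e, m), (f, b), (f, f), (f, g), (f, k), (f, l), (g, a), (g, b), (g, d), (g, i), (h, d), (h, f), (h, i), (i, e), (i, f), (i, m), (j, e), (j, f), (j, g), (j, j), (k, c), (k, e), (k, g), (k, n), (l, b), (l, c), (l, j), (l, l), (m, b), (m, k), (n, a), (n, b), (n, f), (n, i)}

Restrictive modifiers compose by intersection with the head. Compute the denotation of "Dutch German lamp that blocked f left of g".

∅

⟦that blocked f⟧ = {x : ⟨x, f⟩ ∈ ⟦blocked⟧} = {a, b, c, d, f, h, i, j, n}
⟦left of g⟧ = {x : ⟨x, g⟩ ∈ ⟦left of⟧} = {a, b, f, h, j, k, l, m, n}
⟦lamp⟧ = {d, e, f, g, h, j, k, l, n}
… ∩ ⟦that blocked f⟧ = {d, e, f, g, h, j, k, l, n} ∩ {a, b, c, d, f, h, i, j, n} = {d, f, h, j, n}
… ∩ ⟦left of g⟧ = {d, f, h, j, n} ∩ {a, b, f, h, j, k, l, m, n} = {f, h, j, n}
… ∩ ⟦Dutch⟧ = {f, h, j, n} ∩ {a, b, d, e, g, k, l} = ∅
… ∩ ⟦German⟧ = ∅ ∩ {a, b, c, d, g, h, j, k, m} = ∅
So ⟦Dutch German lamp that blocked f left of g⟧ = ∅.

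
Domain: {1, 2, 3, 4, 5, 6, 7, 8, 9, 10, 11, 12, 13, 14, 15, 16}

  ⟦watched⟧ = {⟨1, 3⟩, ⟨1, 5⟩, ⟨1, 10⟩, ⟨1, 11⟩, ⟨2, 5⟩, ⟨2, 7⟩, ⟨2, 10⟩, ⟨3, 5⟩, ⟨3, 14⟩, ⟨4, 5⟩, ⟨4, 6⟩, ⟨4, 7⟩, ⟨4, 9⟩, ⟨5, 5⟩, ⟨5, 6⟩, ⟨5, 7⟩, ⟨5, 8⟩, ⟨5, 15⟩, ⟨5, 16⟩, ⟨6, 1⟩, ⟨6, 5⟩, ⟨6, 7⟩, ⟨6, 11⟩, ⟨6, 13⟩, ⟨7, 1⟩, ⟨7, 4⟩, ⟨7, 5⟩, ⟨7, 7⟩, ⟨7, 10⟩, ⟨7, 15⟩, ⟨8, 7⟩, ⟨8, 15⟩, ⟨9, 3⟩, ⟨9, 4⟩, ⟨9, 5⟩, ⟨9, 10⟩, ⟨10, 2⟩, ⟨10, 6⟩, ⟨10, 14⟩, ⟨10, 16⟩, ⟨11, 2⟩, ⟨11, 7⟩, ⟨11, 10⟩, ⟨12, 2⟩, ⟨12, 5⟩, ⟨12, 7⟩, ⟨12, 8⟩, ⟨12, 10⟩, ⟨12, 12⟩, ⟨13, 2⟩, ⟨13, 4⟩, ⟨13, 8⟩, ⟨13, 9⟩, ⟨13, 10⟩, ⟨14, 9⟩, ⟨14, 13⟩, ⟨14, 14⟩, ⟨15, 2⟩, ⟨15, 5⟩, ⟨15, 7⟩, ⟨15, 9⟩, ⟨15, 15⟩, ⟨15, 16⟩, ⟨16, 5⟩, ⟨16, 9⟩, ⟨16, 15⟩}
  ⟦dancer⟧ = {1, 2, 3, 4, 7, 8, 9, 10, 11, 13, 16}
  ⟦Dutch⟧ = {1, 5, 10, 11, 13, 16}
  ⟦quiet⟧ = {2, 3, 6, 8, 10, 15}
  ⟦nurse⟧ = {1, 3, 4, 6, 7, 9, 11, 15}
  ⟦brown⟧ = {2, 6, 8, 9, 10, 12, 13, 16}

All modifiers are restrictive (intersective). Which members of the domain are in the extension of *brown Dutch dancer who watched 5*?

{16}

⟦who watched 5⟧ = {x : ⟨x, 5⟩ ∈ ⟦watched⟧} = {1, 2, 3, 4, 5, 6, 7, 9, 12, 15, 16}
⟦dancer⟧ = {1, 2, 3, 4, 7, 8, 9, 10, 11, 13, 16}
… ∩ ⟦who watched 5⟧ = {1, 2, 3, 4, 7, 8, 9, 10, 11, 13, 16} ∩ {1, 2, 3, 4, 5, 6, 7, 9, 12, 15, 16} = {1, 2, 3, 4, 7, 9, 16}
… ∩ ⟦brown⟧ = {1, 2, 3, 4, 7, 9, 16} ∩ {2, 6, 8, 9, 10, 12, 13, 16} = {2, 9, 16}
… ∩ ⟦Dutch⟧ = {2, 9, 16} ∩ {1, 5, 10, 11, 13, 16} = {16}
So ⟦brown Dutch dancer who watched 5⟧ = {16}.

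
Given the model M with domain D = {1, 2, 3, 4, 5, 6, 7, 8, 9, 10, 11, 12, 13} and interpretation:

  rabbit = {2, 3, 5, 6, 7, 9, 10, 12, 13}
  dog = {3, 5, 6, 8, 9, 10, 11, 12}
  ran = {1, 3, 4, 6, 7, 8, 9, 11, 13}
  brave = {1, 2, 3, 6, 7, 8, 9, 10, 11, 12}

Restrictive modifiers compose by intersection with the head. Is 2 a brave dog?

⟦dog⟧ = {3, 5, 6, 8, 9, 10, 11, 12}
… ∩ ⟦brave⟧ = {3, 5, 6, 8, 9, 10, 11, 12} ∩ {1, 2, 3, 6, 7, 8, 9, 10, 11, 12} = {3, 6, 8, 9, 10, 11, 12}
⟦brave dog⟧ = {3, 6, 8, 9, 10, 11, 12}; 2 ∉ this set.

no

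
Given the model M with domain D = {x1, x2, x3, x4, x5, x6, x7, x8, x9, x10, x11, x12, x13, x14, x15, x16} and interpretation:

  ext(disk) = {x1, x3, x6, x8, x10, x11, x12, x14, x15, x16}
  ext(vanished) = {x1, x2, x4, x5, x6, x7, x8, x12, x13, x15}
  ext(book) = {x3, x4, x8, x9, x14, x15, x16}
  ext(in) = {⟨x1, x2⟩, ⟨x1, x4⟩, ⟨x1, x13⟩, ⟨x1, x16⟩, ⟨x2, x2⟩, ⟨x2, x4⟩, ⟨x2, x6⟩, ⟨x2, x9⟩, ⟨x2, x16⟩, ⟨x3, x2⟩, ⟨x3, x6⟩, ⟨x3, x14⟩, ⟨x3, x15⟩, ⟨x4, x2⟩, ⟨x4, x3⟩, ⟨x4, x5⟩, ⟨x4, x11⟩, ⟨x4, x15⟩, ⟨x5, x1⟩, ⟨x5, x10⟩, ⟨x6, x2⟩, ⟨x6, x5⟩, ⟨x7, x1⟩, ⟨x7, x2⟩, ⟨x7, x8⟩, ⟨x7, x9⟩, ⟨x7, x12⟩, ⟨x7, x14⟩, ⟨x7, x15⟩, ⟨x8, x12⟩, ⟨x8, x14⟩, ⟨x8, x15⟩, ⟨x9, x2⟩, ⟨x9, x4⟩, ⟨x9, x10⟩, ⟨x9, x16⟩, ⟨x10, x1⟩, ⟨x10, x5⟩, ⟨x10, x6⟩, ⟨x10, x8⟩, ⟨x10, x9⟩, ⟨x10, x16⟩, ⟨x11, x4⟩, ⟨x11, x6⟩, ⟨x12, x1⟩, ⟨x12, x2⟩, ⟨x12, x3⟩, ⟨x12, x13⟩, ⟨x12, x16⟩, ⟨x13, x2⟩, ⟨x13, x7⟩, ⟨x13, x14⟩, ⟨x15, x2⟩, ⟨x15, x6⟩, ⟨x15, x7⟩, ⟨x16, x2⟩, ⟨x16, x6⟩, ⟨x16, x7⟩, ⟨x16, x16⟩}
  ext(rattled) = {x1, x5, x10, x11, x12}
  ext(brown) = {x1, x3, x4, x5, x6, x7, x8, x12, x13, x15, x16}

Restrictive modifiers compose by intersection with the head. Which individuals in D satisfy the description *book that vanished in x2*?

⟦that vanished⟧ = ⟦vanished⟧ = {x1, x2, x4, x5, x6, x7, x8, x12, x13, x15}
⟦in x2⟧ = {x : ⟨x, x2⟩ ∈ ⟦in⟧} = {x1, x2, x3, x4, x6, x7, x9, x12, x13, x15, x16}
⟦book⟧ = {x3, x4, x8, x9, x14, x15, x16}
… ∩ ⟦that vanished⟧ = {x3, x4, x8, x9, x14, x15, x16} ∩ {x1, x2, x4, x5, x6, x7, x8, x12, x13, x15} = {x4, x8, x15}
… ∩ ⟦in x2⟧ = {x4, x8, x15} ∩ {x1, x2, x3, x4, x6, x7, x9, x12, x13, x15, x16} = {x4, x15}
So ⟦book that vanished in x2⟧ = {x4, x15}.

{x4, x15}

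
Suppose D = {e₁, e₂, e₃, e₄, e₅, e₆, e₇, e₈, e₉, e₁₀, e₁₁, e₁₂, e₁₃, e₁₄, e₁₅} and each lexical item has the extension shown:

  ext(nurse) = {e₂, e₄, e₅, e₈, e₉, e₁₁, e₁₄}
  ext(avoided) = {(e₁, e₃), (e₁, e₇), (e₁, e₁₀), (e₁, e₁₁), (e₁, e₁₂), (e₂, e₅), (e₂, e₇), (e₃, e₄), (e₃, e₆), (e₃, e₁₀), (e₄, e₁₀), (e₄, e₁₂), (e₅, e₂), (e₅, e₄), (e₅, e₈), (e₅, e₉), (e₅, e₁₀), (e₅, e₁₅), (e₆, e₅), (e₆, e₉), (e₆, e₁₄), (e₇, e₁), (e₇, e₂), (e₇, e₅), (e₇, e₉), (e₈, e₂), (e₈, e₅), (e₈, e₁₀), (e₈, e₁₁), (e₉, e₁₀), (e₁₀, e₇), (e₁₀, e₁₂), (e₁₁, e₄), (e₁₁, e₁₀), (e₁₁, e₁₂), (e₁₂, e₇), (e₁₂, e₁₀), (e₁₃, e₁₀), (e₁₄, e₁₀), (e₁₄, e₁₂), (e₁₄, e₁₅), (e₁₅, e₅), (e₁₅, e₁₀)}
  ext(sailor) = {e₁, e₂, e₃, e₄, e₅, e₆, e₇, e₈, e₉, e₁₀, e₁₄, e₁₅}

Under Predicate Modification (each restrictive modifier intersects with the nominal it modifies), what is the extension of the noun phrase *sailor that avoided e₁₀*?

⟦that avoided e₁₀⟧ = {x : ⟨x, e₁₀⟩ ∈ ⟦avoided⟧} = {e₁, e₃, e₄, e₅, e₈, e₉, e₁₁, e₁₂, e₁₃, e₁₄, e₁₅}
⟦sailor⟧ = {e₁, e₂, e₃, e₄, e₅, e₆, e₇, e₈, e₉, e₁₀, e₁₄, e₁₅}
… ∩ ⟦that avoided e₁₀⟧ = {e₁, e₂, e₃, e₄, e₅, e₆, e₇, e₈, e₉, e₁₀, e₁₄, e₁₅} ∩ {e₁, e₃, e₄, e₅, e₈, e₉, e₁₁, e₁₂, e₁₃, e₁₄, e₁₅} = {e₁, e₃, e₄, e₅, e₈, e₉, e₁₄, e₁₅}
So ⟦sailor that avoided e₁₀⟧ = {e₁, e₃, e₄, e₅, e₈, e₉, e₁₄, e₁₅}.

{e₁, e₃, e₄, e₅, e₈, e₉, e₁₄, e₁₅}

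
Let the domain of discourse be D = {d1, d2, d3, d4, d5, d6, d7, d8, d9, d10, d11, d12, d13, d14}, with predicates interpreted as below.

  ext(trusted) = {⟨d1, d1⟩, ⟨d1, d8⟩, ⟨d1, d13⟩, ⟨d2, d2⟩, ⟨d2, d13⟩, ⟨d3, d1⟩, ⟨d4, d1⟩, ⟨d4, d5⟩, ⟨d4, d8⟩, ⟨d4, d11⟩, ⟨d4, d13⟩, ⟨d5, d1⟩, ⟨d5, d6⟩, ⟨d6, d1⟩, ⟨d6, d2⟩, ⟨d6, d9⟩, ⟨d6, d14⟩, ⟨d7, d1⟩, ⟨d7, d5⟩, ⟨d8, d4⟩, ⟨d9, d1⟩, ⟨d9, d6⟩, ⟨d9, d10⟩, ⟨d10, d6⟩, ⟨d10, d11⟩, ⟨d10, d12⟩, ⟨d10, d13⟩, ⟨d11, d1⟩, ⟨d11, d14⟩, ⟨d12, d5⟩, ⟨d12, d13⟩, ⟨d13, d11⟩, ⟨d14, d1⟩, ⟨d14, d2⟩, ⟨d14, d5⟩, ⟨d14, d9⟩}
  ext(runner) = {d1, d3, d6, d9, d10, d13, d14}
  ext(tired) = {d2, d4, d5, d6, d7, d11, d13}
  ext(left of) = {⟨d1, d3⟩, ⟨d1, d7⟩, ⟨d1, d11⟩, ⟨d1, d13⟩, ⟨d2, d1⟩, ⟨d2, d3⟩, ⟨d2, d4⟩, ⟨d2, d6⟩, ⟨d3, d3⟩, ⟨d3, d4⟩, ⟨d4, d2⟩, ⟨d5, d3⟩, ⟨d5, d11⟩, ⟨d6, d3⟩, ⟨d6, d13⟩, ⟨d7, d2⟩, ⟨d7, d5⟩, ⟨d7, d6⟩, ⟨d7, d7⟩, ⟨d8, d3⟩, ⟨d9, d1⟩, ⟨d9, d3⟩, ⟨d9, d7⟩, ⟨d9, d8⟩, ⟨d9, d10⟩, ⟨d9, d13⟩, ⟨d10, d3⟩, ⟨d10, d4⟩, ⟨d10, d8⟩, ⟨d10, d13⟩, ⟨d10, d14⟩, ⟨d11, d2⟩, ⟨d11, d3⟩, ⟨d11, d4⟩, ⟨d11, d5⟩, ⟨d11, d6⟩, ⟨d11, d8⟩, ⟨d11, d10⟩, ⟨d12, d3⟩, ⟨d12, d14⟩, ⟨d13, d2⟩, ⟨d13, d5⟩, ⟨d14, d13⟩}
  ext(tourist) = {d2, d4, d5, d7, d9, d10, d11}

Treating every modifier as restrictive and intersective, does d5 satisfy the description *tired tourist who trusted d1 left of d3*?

yes

⟦who trusted d1⟧ = {x : ⟨x, d1⟩ ∈ ⟦trusted⟧} = {d1, d3, d4, d5, d6, d7, d9, d11, d14}
⟦left of d3⟧ = {x : ⟨x, d3⟩ ∈ ⟦left of⟧} = {d1, d2, d3, d5, d6, d8, d9, d10, d11, d12}
⟦tourist⟧ = {d2, d4, d5, d7, d9, d10, d11}
… ∩ ⟦who trusted d1⟧ = {d2, d4, d5, d7, d9, d10, d11} ∩ {d1, d3, d4, d5, d6, d7, d9, d11, d14} = {d4, d5, d7, d9, d11}
… ∩ ⟦left of d3⟧ = {d4, d5, d7, d9, d11} ∩ {d1, d2, d3, d5, d6, d8, d9, d10, d11, d12} = {d5, d9, d11}
… ∩ ⟦tired⟧ = {d5, d9, d11} ∩ {d2, d4, d5, d6, d7, d11, d13} = {d5, d11}
⟦tired tourist who trusted d1 left of d3⟧ = {d5, d11}; d5 ∈ this set.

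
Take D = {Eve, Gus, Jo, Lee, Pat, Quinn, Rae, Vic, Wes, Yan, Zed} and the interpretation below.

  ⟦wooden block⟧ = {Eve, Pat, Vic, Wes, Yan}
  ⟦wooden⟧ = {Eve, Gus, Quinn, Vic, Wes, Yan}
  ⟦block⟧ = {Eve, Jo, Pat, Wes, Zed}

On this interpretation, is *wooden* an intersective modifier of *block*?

⟦wooden⟧ ∩ ⟦block⟧ = {Eve, Gus, Quinn, Vic, Wes, Yan} ∩ {Eve, Jo, Pat, Wes, Zed} = {Eve, Wes}
Observed ⟦wooden block⟧ = {Eve, Pat, Vic, Wes, Yan}.
These differ, so the modifier is not intersective in this model.

no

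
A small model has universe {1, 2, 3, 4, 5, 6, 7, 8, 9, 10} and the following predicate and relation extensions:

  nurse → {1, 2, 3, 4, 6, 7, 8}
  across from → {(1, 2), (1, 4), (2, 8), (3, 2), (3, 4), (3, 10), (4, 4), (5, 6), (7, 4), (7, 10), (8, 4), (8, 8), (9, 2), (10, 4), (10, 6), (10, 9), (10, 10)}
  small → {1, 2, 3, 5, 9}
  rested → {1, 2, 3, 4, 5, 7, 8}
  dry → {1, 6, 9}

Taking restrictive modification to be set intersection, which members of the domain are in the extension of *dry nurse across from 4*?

⟦across from 4⟧ = {x : ⟨x, 4⟩ ∈ ⟦across from⟧} = {1, 3, 4, 7, 8, 10}
⟦nurse⟧ = {1, 2, 3, 4, 6, 7, 8}
… ∩ ⟦across from 4⟧ = {1, 2, 3, 4, 6, 7, 8} ∩ {1, 3, 4, 7, 8, 10} = {1, 3, 4, 7, 8}
… ∩ ⟦dry⟧ = {1, 3, 4, 7, 8} ∩ {1, 6, 9} = {1}
So ⟦dry nurse across from 4⟧ = {1}.

{1}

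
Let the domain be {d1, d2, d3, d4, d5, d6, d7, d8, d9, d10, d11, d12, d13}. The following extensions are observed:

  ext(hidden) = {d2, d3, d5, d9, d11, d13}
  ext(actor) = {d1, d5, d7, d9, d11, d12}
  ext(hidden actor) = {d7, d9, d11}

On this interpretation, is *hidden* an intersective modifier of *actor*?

no

⟦hidden⟧ ∩ ⟦actor⟧ = {d2, d3, d5, d9, d11, d13} ∩ {d1, d5, d7, d9, d11, d12} = {d5, d9, d11}
Observed ⟦hidden actor⟧ = {d7, d9, d11}.
These differ, so the modifier is not intersective in this model.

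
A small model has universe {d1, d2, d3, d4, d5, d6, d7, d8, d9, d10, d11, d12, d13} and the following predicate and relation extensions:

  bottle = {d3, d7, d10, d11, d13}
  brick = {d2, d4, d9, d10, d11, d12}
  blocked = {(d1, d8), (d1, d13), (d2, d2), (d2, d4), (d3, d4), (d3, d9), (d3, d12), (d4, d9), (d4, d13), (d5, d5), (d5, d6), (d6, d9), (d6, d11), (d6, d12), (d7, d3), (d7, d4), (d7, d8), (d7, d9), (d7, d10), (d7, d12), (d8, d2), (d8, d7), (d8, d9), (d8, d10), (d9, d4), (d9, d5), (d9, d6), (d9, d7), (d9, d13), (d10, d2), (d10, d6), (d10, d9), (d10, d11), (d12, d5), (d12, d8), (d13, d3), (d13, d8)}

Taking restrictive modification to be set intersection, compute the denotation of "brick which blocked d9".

⟦which blocked d9⟧ = {x : ⟨x, d9⟩ ∈ ⟦blocked⟧} = {d3, d4, d6, d7, d8, d10}
⟦brick⟧ = {d2, d4, d9, d10, d11, d12}
… ∩ ⟦which blocked d9⟧ = {d2, d4, d9, d10, d11, d12} ∩ {d3, d4, d6, d7, d8, d10} = {d4, d10}
So ⟦brick which blocked d9⟧ = {d4, d10}.

{d4, d10}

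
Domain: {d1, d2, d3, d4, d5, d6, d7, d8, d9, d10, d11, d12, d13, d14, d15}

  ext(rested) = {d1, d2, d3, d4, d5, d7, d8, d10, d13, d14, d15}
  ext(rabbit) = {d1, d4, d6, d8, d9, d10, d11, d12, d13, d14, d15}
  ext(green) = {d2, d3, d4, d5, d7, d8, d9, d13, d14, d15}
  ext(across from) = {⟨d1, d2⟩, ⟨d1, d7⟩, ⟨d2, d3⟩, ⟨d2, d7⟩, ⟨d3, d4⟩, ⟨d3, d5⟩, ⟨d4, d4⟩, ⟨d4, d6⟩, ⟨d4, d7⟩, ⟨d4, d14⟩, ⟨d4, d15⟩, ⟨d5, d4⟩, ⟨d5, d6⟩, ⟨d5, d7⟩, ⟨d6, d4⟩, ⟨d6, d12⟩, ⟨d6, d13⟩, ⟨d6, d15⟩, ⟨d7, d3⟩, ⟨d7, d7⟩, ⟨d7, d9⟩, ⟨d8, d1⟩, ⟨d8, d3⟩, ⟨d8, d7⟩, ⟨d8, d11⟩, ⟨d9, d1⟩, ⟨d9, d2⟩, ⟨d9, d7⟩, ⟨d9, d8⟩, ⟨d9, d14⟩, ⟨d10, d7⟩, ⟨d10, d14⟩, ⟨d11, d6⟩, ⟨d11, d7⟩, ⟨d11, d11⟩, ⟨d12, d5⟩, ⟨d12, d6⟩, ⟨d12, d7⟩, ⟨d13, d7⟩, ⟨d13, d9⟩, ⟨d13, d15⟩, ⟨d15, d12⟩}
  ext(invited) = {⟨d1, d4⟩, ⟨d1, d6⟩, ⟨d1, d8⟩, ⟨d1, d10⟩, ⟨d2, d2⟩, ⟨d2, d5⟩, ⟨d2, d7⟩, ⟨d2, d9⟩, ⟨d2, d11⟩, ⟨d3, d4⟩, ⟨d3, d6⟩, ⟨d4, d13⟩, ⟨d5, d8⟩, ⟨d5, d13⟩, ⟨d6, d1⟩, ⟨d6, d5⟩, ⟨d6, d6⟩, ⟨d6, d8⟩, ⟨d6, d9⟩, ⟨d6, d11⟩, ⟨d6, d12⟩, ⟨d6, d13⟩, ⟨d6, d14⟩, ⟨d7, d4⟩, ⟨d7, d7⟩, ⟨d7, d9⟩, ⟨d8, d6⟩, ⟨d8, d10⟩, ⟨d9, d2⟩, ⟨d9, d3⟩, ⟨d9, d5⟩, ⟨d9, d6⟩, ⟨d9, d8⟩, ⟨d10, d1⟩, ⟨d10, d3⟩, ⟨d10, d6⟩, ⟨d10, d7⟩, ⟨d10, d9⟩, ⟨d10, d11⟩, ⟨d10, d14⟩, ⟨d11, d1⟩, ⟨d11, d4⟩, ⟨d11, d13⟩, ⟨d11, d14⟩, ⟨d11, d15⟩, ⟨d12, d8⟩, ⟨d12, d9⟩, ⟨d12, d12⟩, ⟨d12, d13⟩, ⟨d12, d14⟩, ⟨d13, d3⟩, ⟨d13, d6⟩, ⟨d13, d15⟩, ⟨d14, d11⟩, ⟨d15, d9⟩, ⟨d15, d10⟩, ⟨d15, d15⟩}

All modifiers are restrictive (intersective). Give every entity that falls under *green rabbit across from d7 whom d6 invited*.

{d8, d9, d13}

⟦across from d7⟧ = {x : ⟨x, d7⟩ ∈ ⟦across from⟧} = {d1, d2, d4, d5, d7, d8, d9, d10, d11, d12, d13}
⟦whom d6 invited⟧ = {x : ⟨d6, x⟩ ∈ ⟦invited⟧} = {d1, d5, d6, d8, d9, d11, d12, d13, d14}
⟦rabbit⟧ = {d1, d4, d6, d8, d9, d10, d11, d12, d13, d14, d15}
… ∩ ⟦across from d7⟧ = {d1, d4, d6, d8, d9, d10, d11, d12, d13, d14, d15} ∩ {d1, d2, d4, d5, d7, d8, d9, d10, d11, d12, d13} = {d1, d4, d8, d9, d10, d11, d12, d13}
… ∩ ⟦whom d6 invited⟧ = {d1, d4, d8, d9, d10, d11, d12, d13} ∩ {d1, d5, d6, d8, d9, d11, d12, d13, d14} = {d1, d8, d9, d11, d12, d13}
… ∩ ⟦green⟧ = {d1, d8, d9, d11, d12, d13} ∩ {d2, d3, d4, d5, d7, d8, d9, d13, d14, d15} = {d8, d9, d13}
So ⟦green rabbit across from d7 whom d6 invited⟧ = {d8, d9, d13}.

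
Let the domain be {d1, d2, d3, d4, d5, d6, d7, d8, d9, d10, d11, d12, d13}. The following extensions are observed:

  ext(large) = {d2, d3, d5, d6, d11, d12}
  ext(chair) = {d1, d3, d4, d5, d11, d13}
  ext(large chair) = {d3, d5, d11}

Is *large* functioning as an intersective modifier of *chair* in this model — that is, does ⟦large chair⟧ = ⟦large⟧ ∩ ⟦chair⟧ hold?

⟦large⟧ ∩ ⟦chair⟧ = {d2, d3, d5, d6, d11, d12} ∩ {d1, d3, d4, d5, d11, d13} = {d3, d5, d11}
Observed ⟦large chair⟧ = {d3, d5, d11}.
These coincide, so the modifier is intersective here.

yes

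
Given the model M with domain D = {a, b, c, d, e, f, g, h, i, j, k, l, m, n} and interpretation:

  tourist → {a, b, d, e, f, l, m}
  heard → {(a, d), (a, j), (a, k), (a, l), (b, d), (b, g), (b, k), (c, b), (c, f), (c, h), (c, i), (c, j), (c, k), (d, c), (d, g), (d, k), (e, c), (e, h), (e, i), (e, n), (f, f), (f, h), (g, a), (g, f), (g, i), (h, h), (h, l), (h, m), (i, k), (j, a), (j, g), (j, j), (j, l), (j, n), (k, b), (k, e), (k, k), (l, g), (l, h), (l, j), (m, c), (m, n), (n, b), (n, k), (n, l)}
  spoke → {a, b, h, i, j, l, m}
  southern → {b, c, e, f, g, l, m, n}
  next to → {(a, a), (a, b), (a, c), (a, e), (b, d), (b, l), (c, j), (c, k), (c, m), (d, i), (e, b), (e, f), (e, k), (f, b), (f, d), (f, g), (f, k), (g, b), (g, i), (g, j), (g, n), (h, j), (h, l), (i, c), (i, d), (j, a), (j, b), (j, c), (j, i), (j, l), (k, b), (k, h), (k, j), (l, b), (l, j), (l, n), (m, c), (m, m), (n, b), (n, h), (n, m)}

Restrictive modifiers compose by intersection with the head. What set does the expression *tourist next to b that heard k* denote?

{a}

⟦next to b⟧ = {x : ⟨x, b⟩ ∈ ⟦next to⟧} = {a, e, f, g, j, k, l, n}
⟦that heard k⟧ = {x : ⟨x, k⟩ ∈ ⟦heard⟧} = {a, b, c, d, i, k, n}
⟦tourist⟧ = {a, b, d, e, f, l, m}
… ∩ ⟦next to b⟧ = {a, b, d, e, f, l, m} ∩ {a, e, f, g, j, k, l, n} = {a, e, f, l}
… ∩ ⟦that heard k⟧ = {a, e, f, l} ∩ {a, b, c, d, i, k, n} = {a}
So ⟦tourist next to b that heard k⟧ = {a}.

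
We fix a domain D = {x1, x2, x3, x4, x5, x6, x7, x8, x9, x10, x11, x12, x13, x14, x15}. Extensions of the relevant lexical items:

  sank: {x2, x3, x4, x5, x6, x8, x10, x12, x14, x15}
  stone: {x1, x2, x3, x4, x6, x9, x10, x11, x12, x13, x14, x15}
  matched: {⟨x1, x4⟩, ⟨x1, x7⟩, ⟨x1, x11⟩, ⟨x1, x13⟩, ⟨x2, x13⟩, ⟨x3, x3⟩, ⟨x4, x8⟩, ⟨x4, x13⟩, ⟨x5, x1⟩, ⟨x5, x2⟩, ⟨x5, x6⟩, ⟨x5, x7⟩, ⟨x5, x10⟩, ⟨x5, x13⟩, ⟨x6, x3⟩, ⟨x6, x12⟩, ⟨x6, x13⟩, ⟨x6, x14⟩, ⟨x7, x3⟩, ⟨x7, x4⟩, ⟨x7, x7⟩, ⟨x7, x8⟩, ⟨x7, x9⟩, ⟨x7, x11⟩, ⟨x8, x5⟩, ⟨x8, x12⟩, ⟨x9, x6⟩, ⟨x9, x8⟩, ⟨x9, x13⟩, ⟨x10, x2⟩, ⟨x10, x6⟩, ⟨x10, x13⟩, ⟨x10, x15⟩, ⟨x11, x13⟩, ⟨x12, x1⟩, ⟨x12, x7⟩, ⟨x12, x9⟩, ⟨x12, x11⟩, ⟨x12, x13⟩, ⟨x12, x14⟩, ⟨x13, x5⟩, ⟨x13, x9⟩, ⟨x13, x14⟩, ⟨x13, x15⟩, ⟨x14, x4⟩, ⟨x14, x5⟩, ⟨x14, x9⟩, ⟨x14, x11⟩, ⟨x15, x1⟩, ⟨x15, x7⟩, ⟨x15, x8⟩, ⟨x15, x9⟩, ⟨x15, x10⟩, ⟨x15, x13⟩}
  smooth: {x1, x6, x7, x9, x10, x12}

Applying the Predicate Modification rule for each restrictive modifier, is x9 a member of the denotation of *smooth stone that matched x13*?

yes

⟦that matched x13⟧ = {x : ⟨x, x13⟩ ∈ ⟦matched⟧} = {x1, x2, x4, x5, x6, x9, x10, x11, x12, x15}
⟦stone⟧ = {x1, x2, x3, x4, x6, x9, x10, x11, x12, x13, x14, x15}
… ∩ ⟦that matched x13⟧ = {x1, x2, x3, x4, x6, x9, x10, x11, x12, x13, x14, x15} ∩ {x1, x2, x4, x5, x6, x9, x10, x11, x12, x15} = {x1, x2, x4, x6, x9, x10, x11, x12, x15}
… ∩ ⟦smooth⟧ = {x1, x2, x4, x6, x9, x10, x11, x12, x15} ∩ {x1, x6, x7, x9, x10, x12} = {x1, x6, x9, x10, x12}
⟦smooth stone that matched x13⟧ = {x1, x6, x9, x10, x12}; x9 ∈ this set.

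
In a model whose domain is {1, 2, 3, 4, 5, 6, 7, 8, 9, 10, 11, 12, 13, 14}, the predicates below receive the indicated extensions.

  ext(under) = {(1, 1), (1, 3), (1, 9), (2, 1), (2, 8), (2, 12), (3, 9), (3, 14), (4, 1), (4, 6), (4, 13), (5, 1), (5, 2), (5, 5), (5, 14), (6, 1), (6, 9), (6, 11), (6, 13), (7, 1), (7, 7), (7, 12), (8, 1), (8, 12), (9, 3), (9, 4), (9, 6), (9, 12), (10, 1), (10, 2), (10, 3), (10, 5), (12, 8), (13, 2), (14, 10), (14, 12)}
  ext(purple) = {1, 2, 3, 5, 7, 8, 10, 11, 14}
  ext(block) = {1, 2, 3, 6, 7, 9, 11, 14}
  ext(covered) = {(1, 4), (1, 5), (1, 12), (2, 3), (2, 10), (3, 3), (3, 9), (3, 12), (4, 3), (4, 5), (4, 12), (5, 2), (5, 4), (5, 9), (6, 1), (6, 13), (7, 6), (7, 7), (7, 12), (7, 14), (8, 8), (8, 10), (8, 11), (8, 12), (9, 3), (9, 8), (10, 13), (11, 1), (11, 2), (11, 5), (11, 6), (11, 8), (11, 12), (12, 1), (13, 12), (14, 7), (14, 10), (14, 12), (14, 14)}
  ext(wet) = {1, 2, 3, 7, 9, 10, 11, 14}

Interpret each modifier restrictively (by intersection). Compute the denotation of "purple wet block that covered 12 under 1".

{1, 7}

⟦that covered 12⟧ = {x : ⟨x, 12⟩ ∈ ⟦covered⟧} = {1, 3, 4, 7, 8, 11, 13, 14}
⟦under 1⟧ = {x : ⟨x, 1⟩ ∈ ⟦under⟧} = {1, 2, 4, 5, 6, 7, 8, 10}
⟦block⟧ = {1, 2, 3, 6, 7, 9, 11, 14}
… ∩ ⟦that covered 12⟧ = {1, 2, 3, 6, 7, 9, 11, 14} ∩ {1, 3, 4, 7, 8, 11, 13, 14} = {1, 3, 7, 11, 14}
… ∩ ⟦under 1⟧ = {1, 3, 7, 11, 14} ∩ {1, 2, 4, 5, 6, 7, 8, 10} = {1, 7}
… ∩ ⟦purple⟧ = {1, 7} ∩ {1, 2, 3, 5, 7, 8, 10, 11, 14} = {1, 7}
… ∩ ⟦wet⟧ = {1, 7} ∩ {1, 2, 3, 7, 9, 10, 11, 14} = {1, 7}
So ⟦purple wet block that covered 12 under 1⟧ = {1, 7}.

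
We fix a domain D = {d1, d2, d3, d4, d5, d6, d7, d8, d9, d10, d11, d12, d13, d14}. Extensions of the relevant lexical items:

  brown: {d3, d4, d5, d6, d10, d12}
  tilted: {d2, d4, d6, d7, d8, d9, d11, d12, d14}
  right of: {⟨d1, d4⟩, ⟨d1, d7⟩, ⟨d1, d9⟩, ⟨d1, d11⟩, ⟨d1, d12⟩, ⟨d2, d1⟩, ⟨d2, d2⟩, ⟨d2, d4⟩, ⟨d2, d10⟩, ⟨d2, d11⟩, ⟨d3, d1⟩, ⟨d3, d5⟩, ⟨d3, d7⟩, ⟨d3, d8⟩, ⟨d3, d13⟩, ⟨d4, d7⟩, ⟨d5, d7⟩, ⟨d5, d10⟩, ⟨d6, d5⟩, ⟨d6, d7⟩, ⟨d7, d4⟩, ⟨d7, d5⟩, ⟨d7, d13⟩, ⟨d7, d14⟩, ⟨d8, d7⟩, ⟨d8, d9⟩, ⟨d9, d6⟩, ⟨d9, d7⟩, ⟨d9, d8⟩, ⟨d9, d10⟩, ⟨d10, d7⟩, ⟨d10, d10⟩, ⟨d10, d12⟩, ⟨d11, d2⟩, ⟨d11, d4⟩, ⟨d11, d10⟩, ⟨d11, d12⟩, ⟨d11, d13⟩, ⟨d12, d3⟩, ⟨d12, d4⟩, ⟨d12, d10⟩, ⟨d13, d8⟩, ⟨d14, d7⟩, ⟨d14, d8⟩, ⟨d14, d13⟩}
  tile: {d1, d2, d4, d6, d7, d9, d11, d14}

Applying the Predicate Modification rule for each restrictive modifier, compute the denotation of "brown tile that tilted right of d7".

{d4, d6}

⟦that tilted⟧ = ⟦tilted⟧ = {d2, d4, d6, d7, d8, d9, d11, d12, d14}
⟦right of d7⟧ = {x : ⟨x, d7⟩ ∈ ⟦right of⟧} = {d1, d3, d4, d5, d6, d8, d9, d10, d14}
⟦tile⟧ = {d1, d2, d4, d6, d7, d9, d11, d14}
… ∩ ⟦that tilted⟧ = {d1, d2, d4, d6, d7, d9, d11, d14} ∩ {d2, d4, d6, d7, d8, d9, d11, d12, d14} = {d2, d4, d6, d7, d9, d11, d14}
… ∩ ⟦right of d7⟧ = {d2, d4, d6, d7, d9, d11, d14} ∩ {d1, d3, d4, d5, d6, d8, d9, d10, d14} = {d4, d6, d9, d14}
… ∩ ⟦brown⟧ = {d4, d6, d9, d14} ∩ {d3, d4, d5, d6, d10, d12} = {d4, d6}
So ⟦brown tile that tilted right of d7⟧ = {d4, d6}.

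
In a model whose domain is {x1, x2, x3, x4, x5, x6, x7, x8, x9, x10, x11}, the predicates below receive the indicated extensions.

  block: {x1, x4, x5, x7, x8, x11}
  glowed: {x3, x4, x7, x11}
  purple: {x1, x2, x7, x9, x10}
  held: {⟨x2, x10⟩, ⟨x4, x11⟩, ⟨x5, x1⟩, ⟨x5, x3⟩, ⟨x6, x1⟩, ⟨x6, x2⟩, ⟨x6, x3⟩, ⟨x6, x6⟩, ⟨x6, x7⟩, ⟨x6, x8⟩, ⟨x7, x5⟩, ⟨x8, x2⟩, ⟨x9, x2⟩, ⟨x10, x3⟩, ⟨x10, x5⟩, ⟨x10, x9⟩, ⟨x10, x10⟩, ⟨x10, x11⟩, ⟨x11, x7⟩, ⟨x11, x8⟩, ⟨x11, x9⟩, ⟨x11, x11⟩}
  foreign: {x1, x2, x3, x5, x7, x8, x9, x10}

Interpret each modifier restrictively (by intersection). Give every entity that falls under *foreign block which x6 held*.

⟦which x6 held⟧ = {x : ⟨x6, x⟩ ∈ ⟦held⟧} = {x1, x2, x3, x6, x7, x8}
⟦block⟧ = {x1, x4, x5, x7, x8, x11}
… ∩ ⟦which x6 held⟧ = {x1, x4, x5, x7, x8, x11} ∩ {x1, x2, x3, x6, x7, x8} = {x1, x7, x8}
… ∩ ⟦foreign⟧ = {x1, x7, x8} ∩ {x1, x2, x3, x5, x7, x8, x9, x10} = {x1, x7, x8}
So ⟦foreign block which x6 held⟧ = {x1, x7, x8}.

{x1, x7, x8}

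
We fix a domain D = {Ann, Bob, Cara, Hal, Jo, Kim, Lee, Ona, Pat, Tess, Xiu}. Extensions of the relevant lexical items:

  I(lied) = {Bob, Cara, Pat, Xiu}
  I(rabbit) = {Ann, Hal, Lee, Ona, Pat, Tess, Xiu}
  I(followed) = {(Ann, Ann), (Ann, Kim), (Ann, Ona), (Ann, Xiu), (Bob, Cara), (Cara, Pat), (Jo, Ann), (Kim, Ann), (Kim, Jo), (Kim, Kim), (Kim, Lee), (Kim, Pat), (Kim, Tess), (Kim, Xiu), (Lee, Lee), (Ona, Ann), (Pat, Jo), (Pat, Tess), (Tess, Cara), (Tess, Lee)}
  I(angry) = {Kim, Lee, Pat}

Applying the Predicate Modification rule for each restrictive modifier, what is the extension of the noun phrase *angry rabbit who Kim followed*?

{Lee, Pat}

⟦who Kim followed⟧ = {x : ⟨Kim, x⟩ ∈ ⟦followed⟧} = {Ann, Jo, Kim, Lee, Pat, Tess, Xiu}
⟦rabbit⟧ = {Ann, Hal, Lee, Ona, Pat, Tess, Xiu}
… ∩ ⟦who Kim followed⟧ = {Ann, Hal, Lee, Ona, Pat, Tess, Xiu} ∩ {Ann, Jo, Kim, Lee, Pat, Tess, Xiu} = {Ann, Lee, Pat, Tess, Xiu}
… ∩ ⟦angry⟧ = {Ann, Lee, Pat, Tess, Xiu} ∩ {Kim, Lee, Pat} = {Lee, Pat}
So ⟦angry rabbit who Kim followed⟧ = {Lee, Pat}.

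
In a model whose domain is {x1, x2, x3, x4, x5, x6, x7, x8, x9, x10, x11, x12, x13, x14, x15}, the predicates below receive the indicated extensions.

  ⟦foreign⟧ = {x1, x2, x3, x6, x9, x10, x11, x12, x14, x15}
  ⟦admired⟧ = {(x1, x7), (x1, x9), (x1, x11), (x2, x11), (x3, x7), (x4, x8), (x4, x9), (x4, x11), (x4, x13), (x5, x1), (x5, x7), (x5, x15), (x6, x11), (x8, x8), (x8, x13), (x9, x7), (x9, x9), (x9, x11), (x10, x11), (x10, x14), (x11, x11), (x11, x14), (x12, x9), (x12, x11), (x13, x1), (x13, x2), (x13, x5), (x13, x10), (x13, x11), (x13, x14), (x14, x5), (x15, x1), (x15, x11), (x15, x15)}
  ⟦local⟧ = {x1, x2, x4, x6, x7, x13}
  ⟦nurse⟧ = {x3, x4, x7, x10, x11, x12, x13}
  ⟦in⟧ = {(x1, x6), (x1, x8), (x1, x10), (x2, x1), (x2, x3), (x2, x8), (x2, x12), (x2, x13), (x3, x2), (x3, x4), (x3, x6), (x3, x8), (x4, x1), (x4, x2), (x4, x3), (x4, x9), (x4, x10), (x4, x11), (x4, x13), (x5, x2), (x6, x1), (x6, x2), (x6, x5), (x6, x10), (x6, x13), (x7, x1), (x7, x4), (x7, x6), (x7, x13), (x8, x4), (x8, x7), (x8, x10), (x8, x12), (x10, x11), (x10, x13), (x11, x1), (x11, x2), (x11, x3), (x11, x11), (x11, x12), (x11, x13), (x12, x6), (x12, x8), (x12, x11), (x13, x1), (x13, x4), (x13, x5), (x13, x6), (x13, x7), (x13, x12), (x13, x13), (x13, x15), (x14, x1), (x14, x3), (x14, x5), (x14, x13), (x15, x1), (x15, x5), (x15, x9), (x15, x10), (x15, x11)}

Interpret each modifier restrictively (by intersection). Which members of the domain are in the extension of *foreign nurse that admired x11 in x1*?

⟦that admired x11⟧ = {x : ⟨x, x11⟩ ∈ ⟦admired⟧} = {x1, x2, x4, x6, x9, x10, x11, x12, x13, x15}
⟦in x1⟧ = {x : ⟨x, x1⟩ ∈ ⟦in⟧} = {x2, x4, x6, x7, x11, x13, x14, x15}
⟦nurse⟧ = {x3, x4, x7, x10, x11, x12, x13}
… ∩ ⟦that admired x11⟧ = {x3, x4, x7, x10, x11, x12, x13} ∩ {x1, x2, x4, x6, x9, x10, x11, x12, x13, x15} = {x4, x10, x11, x12, x13}
… ∩ ⟦in x1⟧ = {x4, x10, x11, x12, x13} ∩ {x2, x4, x6, x7, x11, x13, x14, x15} = {x4, x11, x13}
… ∩ ⟦foreign⟧ = {x4, x11, x13} ∩ {x1, x2, x3, x6, x9, x10, x11, x12, x14, x15} = {x11}
So ⟦foreign nurse that admired x11 in x1⟧ = {x11}.

{x11}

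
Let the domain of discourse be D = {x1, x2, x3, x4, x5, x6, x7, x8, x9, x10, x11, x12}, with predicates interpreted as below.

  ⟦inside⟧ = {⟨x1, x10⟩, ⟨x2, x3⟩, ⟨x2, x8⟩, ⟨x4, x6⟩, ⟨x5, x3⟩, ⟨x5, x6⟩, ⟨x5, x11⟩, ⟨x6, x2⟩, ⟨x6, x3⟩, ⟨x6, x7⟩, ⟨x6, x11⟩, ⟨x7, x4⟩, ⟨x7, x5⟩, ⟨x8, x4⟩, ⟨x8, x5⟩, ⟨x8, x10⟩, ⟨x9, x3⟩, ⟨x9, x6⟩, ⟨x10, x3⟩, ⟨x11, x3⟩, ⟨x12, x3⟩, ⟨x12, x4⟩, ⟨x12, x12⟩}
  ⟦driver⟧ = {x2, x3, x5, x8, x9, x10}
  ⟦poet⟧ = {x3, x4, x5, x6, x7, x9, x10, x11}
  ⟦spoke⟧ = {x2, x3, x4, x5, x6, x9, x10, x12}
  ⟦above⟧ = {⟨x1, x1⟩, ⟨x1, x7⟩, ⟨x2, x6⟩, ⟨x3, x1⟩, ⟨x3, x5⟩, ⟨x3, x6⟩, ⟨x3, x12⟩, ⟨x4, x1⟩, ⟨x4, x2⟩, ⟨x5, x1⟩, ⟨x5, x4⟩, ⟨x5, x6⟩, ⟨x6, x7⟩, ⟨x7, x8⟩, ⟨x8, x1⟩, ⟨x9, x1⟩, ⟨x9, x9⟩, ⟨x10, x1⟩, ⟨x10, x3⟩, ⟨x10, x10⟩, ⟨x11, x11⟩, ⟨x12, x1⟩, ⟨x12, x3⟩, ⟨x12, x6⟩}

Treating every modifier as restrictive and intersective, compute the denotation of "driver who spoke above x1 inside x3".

{x5, x9, x10}

⟦who spoke⟧ = ⟦spoke⟧ = {x2, x3, x4, x5, x6, x9, x10, x12}
⟦above x1⟧ = {x : ⟨x, x1⟩ ∈ ⟦above⟧} = {x1, x3, x4, x5, x8, x9, x10, x12}
⟦inside x3⟧ = {x : ⟨x, x3⟩ ∈ ⟦inside⟧} = {x2, x5, x6, x9, x10, x11, x12}
⟦driver⟧ = {x2, x3, x5, x8, x9, x10}
… ∩ ⟦who spoke⟧ = {x2, x3, x5, x8, x9, x10} ∩ {x2, x3, x4, x5, x6, x9, x10, x12} = {x2, x3, x5, x9, x10}
… ∩ ⟦above x1⟧ = {x2, x3, x5, x9, x10} ∩ {x1, x3, x4, x5, x8, x9, x10, x12} = {x3, x5, x9, x10}
… ∩ ⟦inside x3⟧ = {x3, x5, x9, x10} ∩ {x2, x5, x6, x9, x10, x11, x12} = {x5, x9, x10}
So ⟦driver who spoke above x1 inside x3⟧ = {x5, x9, x10}.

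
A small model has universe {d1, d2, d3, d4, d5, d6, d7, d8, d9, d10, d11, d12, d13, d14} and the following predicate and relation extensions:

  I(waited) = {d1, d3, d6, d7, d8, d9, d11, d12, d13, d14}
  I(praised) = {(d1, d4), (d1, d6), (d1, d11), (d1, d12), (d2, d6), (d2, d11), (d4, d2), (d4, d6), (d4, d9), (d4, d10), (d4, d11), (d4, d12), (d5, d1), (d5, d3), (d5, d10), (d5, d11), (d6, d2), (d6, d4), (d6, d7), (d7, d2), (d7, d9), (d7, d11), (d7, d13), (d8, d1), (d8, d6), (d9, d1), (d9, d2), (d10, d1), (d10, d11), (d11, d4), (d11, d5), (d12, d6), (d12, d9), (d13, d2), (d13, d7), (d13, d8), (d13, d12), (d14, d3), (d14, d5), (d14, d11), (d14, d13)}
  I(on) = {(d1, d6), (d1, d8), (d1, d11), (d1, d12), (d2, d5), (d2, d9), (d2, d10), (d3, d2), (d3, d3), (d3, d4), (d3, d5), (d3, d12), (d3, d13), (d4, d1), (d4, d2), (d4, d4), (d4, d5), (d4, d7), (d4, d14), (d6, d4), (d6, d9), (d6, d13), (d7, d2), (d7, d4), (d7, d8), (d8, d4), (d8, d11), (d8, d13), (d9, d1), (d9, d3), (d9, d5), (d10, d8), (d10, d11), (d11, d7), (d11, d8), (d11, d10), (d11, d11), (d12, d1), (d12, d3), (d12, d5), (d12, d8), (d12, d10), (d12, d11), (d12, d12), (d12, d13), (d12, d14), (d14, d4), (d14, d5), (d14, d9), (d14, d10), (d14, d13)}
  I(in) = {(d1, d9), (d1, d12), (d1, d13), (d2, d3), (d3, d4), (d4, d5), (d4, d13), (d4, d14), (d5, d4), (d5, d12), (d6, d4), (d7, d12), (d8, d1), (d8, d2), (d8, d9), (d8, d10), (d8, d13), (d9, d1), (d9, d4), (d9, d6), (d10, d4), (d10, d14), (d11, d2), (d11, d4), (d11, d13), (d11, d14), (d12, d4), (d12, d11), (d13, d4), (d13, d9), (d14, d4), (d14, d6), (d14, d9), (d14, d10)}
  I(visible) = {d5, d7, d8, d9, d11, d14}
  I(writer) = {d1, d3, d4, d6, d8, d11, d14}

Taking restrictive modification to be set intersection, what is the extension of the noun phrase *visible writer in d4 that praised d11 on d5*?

⟦in d4⟧ = {x : ⟨x, d4⟩ ∈ ⟦in⟧} = {d3, d5, d6, d9, d10, d11, d12, d13, d14}
⟦that praised d11⟧ = {x : ⟨x, d11⟩ ∈ ⟦praised⟧} = {d1, d2, d4, d5, d7, d10, d14}
⟦on d5⟧ = {x : ⟨x, d5⟩ ∈ ⟦on⟧} = {d2, d3, d4, d9, d12, d14}
⟦writer⟧ = {d1, d3, d4, d6, d8, d11, d14}
… ∩ ⟦in d4⟧ = {d1, d3, d4, d6, d8, d11, d14} ∩ {d3, d5, d6, d9, d10, d11, d12, d13, d14} = {d3, d6, d11, d14}
… ∩ ⟦that praised d11⟧ = {d3, d6, d11, d14} ∩ {d1, d2, d4, d5, d7, d10, d14} = {d14}
… ∩ ⟦on d5⟧ = {d14} ∩ {d2, d3, d4, d9, d12, d14} = {d14}
… ∩ ⟦visible⟧ = {d14} ∩ {d5, d7, d8, d9, d11, d14} = {d14}
So ⟦visible writer in d4 that praised d11 on d5⟧ = {d14}.

{d14}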